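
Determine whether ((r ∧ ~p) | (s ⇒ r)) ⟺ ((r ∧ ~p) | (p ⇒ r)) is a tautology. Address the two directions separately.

(→) This fails. Under s = F, r = F, p = T, the left side is true but the right side is false.

(←) This fails. Under s = T, r = F, p = F, the left side is false but the right side is true.

Neither implication holds.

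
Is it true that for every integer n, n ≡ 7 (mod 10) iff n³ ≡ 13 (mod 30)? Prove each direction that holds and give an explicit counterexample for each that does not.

(⟹) This fails: take n = 17. Then 17 ≡ 7 (mod 10), but 17³ = 4913 ≡ 23 (mod 30), not 13.

(⟸) Conversely, the residues r modulo 30 with r³ ≡ 13 (mod 30) are exactly {7}, and each is ≡ 7 (mod 10).

The forward direction fails; the converse holds.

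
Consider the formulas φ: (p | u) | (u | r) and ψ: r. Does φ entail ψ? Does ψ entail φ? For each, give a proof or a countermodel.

(⟹) This fails. Under u = T, r = F, p = F, the left side is true but the right side is false.

(⟸) Assume the antecedent. If u is true, (p | u) | (u | r) reduces to true regardless of the other variables. If u is false, the antecedent forces (u = F, r = T, p = F) or (u = F, r = T, p = T), and (p | u) | (u | r) holds there. Either way (p | u) | (u | r) holds.

Only the converse holds.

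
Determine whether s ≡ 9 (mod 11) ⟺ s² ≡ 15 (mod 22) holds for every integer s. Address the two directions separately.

(⇒) fails and (⇐) fails.

Forward direction. This fails: take s = 20. Then 20 ≡ 9 (mod 11), but 20² = 400 ≡ 4 (mod 22), not 15.

Converse. This fails: take s = 13. Then 13² = 169 ≡ 15 (mod 22), yet 13 ≡ 2 (mod 11), not 9.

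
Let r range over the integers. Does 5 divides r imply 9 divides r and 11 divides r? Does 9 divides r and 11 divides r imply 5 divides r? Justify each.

[⇒] This fails: take r = 5. Certainly 5 ∣ 5, but 9 ∤ 5.

[⇐] This fails: take r = 99. Both 9 ∣ 99 and 11 ∣ 99, yet 99 is not a multiple of 5 (since 99 = 19·5 + 4), so 5 ∤ 99.

Neither direction holds.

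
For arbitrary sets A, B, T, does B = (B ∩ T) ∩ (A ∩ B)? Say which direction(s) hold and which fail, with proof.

(⊆) fails; (⊇) holds.

(⊆) This inclusion fails. Take A = ∅, B = {1}, T = ∅; then 1 ∈ B but 1 ∉ (B ∩ T) ∩ (A ∩ B).

(⊇) Let x ∈ (B ∩ T) ∩ (A ∩ B). Then x ∈ A ∩ B ∩ T, from which x ∈ B.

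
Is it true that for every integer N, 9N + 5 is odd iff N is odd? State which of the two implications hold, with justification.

[⇒] This fails: N = 2 gives 9N + 5 = 23, which is odd, but 2 is even, not odd.

[⇐] This also fails: N = 7 is odd, but 9N + 5 = 68 is even, not odd.

Neither implication holds.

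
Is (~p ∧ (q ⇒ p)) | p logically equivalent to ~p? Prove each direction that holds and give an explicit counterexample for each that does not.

(⇒) This fails. Under q = F, p = T, the left side is true but the right side is false.

(⇐) This fails. Under q = T, p = F, the left side is false but the right side is true.

Neither implication holds.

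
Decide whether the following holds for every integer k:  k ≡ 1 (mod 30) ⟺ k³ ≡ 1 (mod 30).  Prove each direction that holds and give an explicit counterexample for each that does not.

(⟹) Suppose k ≡ 1 (mod 30). Write k = 30j + 1. Then (30j + 1)³ = 27000j³ + 2700j² + 90j + 1 = 30(900j³ + 90j² + 3j) + 1, so k³ ≡ 1 (mod 30).

(⟸) Conversely, suppose k³ ≡ 1 (mod 30). The only residue r in {0, …, 29} with r³ ≡ 1 (mod 30) is r = 1, so k ≡ 1 (mod 30).

Both directions hold.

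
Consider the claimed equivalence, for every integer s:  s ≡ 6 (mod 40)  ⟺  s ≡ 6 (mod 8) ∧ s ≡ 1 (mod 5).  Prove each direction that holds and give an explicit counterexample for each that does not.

[⇒] Suppose s ≡ 6 (mod 40); write s = 40j + 6. Since 8 ∣ 40, reducing mod 8 gives s ≡ 6 (mod 8); since 5 ∣ 40, reducing mod 5 gives s ≡ 6 ≡ 1 (mod 5).

[⇐] Conversely, if s ≡ 6 (mod 8) and s ≡ 1 (mod 5), then by the Chinese remainder theorem s ≡ 6 (mod 40). This is exactly s ≡ 6 (mod 40).

Equivalent; both directions hold.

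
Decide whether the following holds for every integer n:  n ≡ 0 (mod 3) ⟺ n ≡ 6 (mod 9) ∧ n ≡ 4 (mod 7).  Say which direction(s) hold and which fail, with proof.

Only the reverse direction holds.

(⟹) This fails: n = 0 gives 0 ≡ 0 (mod 3) but 0 ≡ 0 (mod 9), so the conjunction on the right does not hold.

(⟸) Conversely, if n ≡ 6 (mod 9) and n ≡ 4 (mod 7), then by the Chinese remainder theorem n ≡ 60 (mod 63). Since 60 ≡ 0 (mod 3) and 3 ∣ 63, we get n ≡ 0 (mod 3).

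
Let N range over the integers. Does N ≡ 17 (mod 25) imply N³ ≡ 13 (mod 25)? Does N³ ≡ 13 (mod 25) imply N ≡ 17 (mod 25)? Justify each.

[⇒] Suppose N ≡ 17 (mod 25). Write N = 25j + 17. Then (25j + 17)³ = 15625j³ + 31875j² + 21675j + 4913 = 25(625j³ + 1275j² + 867j + 196) + 13, so N³ ≡ 13 (mod 25).

[⇐] Conversely, suppose N³ ≡ 13 (mod 25). The only residue r in {0, …, 24} with r³ ≡ 13 (mod 25) is r = 17, so N ≡ 17 (mod 25).

Both implications hold.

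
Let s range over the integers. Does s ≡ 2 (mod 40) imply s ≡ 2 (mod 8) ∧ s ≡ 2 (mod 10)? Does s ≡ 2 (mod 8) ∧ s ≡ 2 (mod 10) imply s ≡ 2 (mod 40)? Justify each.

Converse. If s ≡ 2 (mod 8) and s ≡ 2 (mod 10), then by the Chinese remainder theorem s ≡ 2 (mod 40). This is exactly s ≡ 2 (mod 40).

Forward direction. Suppose s ≡ 2 (mod 40); write s = 40j + 2. Since 8 ∣ 40, reducing mod 8 gives s ≡ 2 (mod 8); since 10 ∣ 40, reducing mod 10 gives s ≡ 2 (mod 10).

The biconditional holds.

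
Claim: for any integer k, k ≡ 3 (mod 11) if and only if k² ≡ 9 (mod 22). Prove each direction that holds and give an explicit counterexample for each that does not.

Neither direction holds.

(→) This fails: take k = 14. Then 14 ≡ 3 (mod 11), but 14² = 196 ≡ 20 (mod 22), not 9.

(←) This fails: take k = 19. Then 19² = 361 ≡ 9 (mod 22), yet 19 ≡ 8 (mod 11), not 3.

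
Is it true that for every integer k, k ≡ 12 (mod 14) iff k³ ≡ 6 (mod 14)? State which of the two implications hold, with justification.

(⟹) Suppose k ≡ 12 (mod 14). Write k = 14j + 12. Then (14j + 12)³ = 2744j³ + 7056j² + 6048j + 1728 = 14(196j³ + 504j² + 432j + 123) + 6, so k³ ≡ 6 (mod 14).

(⟸) This fails: take k = 6. Then 6³ = 216 ≡ 6 (mod 14), yet 6 ≡ 6 (mod 14), not 12.

Only the forward direction holds.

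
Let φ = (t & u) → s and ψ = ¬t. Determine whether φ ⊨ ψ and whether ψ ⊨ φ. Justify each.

The forward direction fails; the converse holds.

(⇒) This fails. Under t = T, s = F, u = F, the left side is true but the right side is false.

(⇐) Assume the antecedent. If t is true, the antecedent cannot hold. If t is false, (t & u) → s reduces to true regardless of the other variables. Either way (t & u) → s holds.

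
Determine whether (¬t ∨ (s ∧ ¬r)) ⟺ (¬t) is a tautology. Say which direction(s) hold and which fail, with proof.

Only the converse holds.

(⟹) This fails. Under t = T, r = F, s = T, the left side is true but the right side is false.

(⟸) Assume the antecedent. If t is true, the antecedent cannot hold. If t is false, ¬t ∨ (s ∧ ¬r) reduces to true regardless of the other variables. Either way ¬t ∨ (s ∧ ¬r) holds.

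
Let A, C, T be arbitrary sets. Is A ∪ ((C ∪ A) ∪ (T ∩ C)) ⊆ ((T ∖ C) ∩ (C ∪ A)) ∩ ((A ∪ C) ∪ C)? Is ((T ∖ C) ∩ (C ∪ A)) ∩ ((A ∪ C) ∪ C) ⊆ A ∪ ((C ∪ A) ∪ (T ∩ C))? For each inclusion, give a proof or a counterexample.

(⊆) fails; (⊇) holds.

(⊆) This inclusion fails. Take A = {1}, C = ∅, T = ∅; then 1 ∈ A ∪ ((C ∪ A) ∪ (T ∩ C)) but 1 ∉ ((T ∖ C) ∩ (C ∪ A)) ∩ ((A ∪ C) ∪ C).

(⊇) Let x ∈ ((T ∖ C) ∩ (C ∪ A)) ∩ ((A ∪ C) ∪ C). Then x ∈ A ∩ T and x ∉ C, from which x ∈ A ∪ ((C ∪ A) ∪ (T ∩ C)).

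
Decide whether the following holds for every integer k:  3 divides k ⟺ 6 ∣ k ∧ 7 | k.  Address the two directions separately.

(⟸) Suppose 6 ∣ k and 7 ∣ k. Any common multiple of 6 and 7 is a multiple of their lcm; here gcd(6, 7) = 1, so lcm(6, 7) = 6·7 = 42, so 42 ∣ k. Since 3 ∣ 42, it follows that 3 ∣ k.

(⟹) This fails: take k = 3. Certainly 3 ∣ 3, but 6 ∤ 3.

The forward direction fails; the converse holds.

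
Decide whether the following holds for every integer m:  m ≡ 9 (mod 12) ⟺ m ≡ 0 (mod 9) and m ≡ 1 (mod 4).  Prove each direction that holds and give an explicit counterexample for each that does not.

Only the converse holds.

(⇒) This fails: m = 21 gives 21 ≡ 9 (mod 12) but 21 ≡ 3 (mod 9), so the conjunction on the right does not hold.

(⇐) Conversely, if m ≡ 0 (mod 9) and m ≡ 1 (mod 4), then by the Chinese remainder theorem m ≡ 9 (mod 36). Since 9 ≡ 9 (mod 12) and 12 ∣ 36, we get m ≡ 9 (mod 12).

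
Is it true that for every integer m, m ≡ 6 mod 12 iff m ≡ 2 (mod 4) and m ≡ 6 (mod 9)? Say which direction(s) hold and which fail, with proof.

(→) This fails: m = 18 gives 18 ≡ 6 (mod 12) but 18 ≡ 0 (mod 9), so the conjunction on the right does not hold.

(←) Conversely, if m ≡ 2 (mod 4) and m ≡ 6 (mod 9), then by the Chinese remainder theorem m ≡ 6 (mod 36). Since 6 ≡ 6 (mod 12) and 12 ∣ 36, we get m ≡ 6 (mod 12).

Only the reverse direction holds.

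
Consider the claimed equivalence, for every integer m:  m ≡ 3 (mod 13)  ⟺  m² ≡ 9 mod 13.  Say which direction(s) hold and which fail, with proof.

Not equivalent: only (⇒) holds.

(→) Suppose m ≡ 3 (mod 13). Write m = 13j + 3. Then (13j + 3)² = 169j² + 78j + 9 = 13(13j² + 6j) + 9, so m² ≡ 9 (mod 13).

(←) This fails: take m = 10. Then 10² = 100 ≡ 9 (mod 13), yet 10 ≡ 10 (mod 13), not 3.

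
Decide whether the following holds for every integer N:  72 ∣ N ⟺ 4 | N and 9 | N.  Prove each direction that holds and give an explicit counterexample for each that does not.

Forward direction. If 72 ∣ N, write N = 72q. Since 72 = 18·4, N = 4·(18q), so 4 ∣ N; and since 72 = 8·9, N = 9·(8q), so 9 ∣ N.

Converse. This fails: take N = 36. Both 4 ∣ 36 and 9 ∣ 36, yet 36 is not a multiple of 72 (since 36 = 0·72 + 36), so 72 ∤ 36.

Not equivalent: only (⇒) holds.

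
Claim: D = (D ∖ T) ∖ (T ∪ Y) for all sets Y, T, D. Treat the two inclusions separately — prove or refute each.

(⊆) fails; (⊇) holds.

Forward inclusion. This inclusion fails. Take Y = {1}, T = ∅, D = {1}; then 1 ∈ D but 1 ∉ (D ∖ T) ∖ (T ∪ Y).

Reverse inclusion. Let x ∈ (D ∖ T) ∖ (T ∪ Y). Then x ∈ D and x ∉ Y, T, from which x ∈ D.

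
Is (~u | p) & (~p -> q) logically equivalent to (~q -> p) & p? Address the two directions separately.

Not equivalent: only (⇐) holds.

(⇐) Assume the antecedent. If p is true, (~u | p) & (~p -> q) reduces to true regardless of the other variables. If p is false, the antecedent cannot hold. Either way (~u | p) & (~p -> q) holds.

(⇒) This fails. Under p = F, u = F, q = T, the left side is true but the right side is false.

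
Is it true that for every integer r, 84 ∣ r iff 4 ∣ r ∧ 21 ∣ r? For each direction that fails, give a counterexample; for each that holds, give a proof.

Both directions hold.

(→) If 84 ∣ r, write r = 84q. Since 84 = 21·4, r = 4·(21q), so 4 ∣ r; and since 84 = 4·21, r = 21·(4q), so 21 ∣ r.

(←) Suppose 4 ∣ r and 21 ∣ r. Any common multiple of 4 and 21 is a multiple of their lcm; here gcd(4, 21) = 1, so lcm(4, 21) = 4·21 = 84, so 84 ∣ r.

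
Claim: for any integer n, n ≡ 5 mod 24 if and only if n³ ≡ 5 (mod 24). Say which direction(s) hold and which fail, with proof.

(⇒) Suppose n ≡ 5 mod 24. Write n = 24j + 5. Then (24j + 5)³ = 13824j³ + 8640j² + 1800j + 125 = 24(576j³ + 360j² + 75j + 5) + 5, so n³ ≡ 5 (mod 24).

(⇐) Conversely, suppose n³ ≡ 5 (mod 24). The only residue r in {0, …, 23} with r³ ≡ 5 (mod 24) is r = 5, so n ≡ 5 (mod 24).

Both directions hold.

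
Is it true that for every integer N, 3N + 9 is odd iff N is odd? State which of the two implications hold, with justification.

(⟹) This fails: N = 0 gives 3N + 9 = 9, which is odd, but 0 is even, not odd.

(⟸) This also fails: N = 1 is odd, but 3N + 9 = 12 is even, not odd.

Neither direction holds.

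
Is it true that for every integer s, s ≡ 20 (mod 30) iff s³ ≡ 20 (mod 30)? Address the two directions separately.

Forward direction. Suppose s ≡ 20 (mod 30). Write s = 30j + 20. Then (30j + 20)³ = 27000j³ + 54000j² + 36000j + 8000 = 30(900j³ + 1800j² + 1200j + 266) + 20, so s³ ≡ 20 (mod 30).

Converse. Suppose s³ ≡ 20 (mod 30). The only residue r in {0, …, 29} with r³ ≡ 20 (mod 30) is r = 20, so s ≡ 20 (mod 30).

Both directions hold; the statement is true.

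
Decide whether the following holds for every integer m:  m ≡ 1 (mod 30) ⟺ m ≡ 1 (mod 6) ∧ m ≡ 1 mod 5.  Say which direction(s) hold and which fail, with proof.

(→) Suppose m ≡ 1 (mod 30); write m = 30j + 1. Since 6 ∣ 30, reducing mod 6 gives m ≡ 1 (mod 6); since 5 ∣ 30, reducing mod 5 gives m ≡ 1 (mod 5).

(←) Conversely, if m ≡ 1 (mod 6) and m ≡ 1 (mod 5), then by the Chinese remainder theorem m ≡ 1 (mod 30). This is exactly m ≡ 1 (mod 30).

The biconditional holds.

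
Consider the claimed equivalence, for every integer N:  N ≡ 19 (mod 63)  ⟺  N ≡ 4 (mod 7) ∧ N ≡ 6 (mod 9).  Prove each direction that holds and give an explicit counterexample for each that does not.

(⇒) This fails: N = 19 gives 19 ≡ 19 (mod 63) but 19 ≡ 5 (mod 7), so the conjunction on the right does not hold.

(⇐) This fails: N = 60 satisfies both congruences on the right (60 ≡ 4 mod 7 and 60 ≡ 6 mod 9) yet 60 ≡ 60 (mod 63), not 19.

(⇒) fails and (⇐) fails.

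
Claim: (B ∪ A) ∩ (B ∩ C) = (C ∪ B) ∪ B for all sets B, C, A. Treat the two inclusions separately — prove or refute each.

Only the forward inclusion holds.

(⊆) Let x ∈ (B ∪ A) ∩ (B ∩ C). Then either x ∈ B ∩ C and x ∉ A; or x ∈ B ∩ C ∩ A. In each case x ∈ (C ∪ B) ∪ B, so (B ∪ A) ∩ (B ∩ C) ⊆ (C ∪ B) ∪ B.

(⊇) This inclusion fails. Take B = {1}, C = ∅, A = ∅; then 1 ∈ (C ∪ B) ∪ B but 1 ∉ (B ∪ A) ∩ (B ∩ C).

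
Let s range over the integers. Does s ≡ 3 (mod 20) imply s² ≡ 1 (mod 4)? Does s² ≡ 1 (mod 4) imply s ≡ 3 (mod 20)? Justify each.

Only the forward implication holds.

[⇒] Suppose s ≡ 3 (mod 20). Then s² ≡ 3² = 9 (mod 20), and since 4 ∣ 20, also s² ≡ 1 (mod 4).

[⇐] This fails: take s = 1. Then 1² = 1 ≡ 1 (mod 4), yet 1 ≡ 1 (mod 20), not 3.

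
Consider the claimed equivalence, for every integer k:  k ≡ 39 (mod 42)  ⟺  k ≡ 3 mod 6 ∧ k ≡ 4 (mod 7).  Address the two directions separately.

The biconditional holds.

(⇒) Suppose k ≡ 39 (mod 42); write k = 42j + 39. Since 6 ∣ 42, reducing mod 6 gives k ≡ 39 ≡ 3 (mod 6); since 7 ∣ 42, reducing mod 7 gives k ≡ 39 ≡ 4 (mod 7).

(⇐) Conversely, if k ≡ 3 (mod 6) and k ≡ 4 (mod 7), then by the Chinese remainder theorem k ≡ 39 (mod 42). This is exactly k ≡ 39 (mod 42).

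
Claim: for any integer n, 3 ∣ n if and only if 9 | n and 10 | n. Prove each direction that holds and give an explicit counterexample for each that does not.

Only the reverse direction holds.

Forward direction. This fails: take n = 3. Certainly 3 ∣ 3, but 9 ∤ 3.

Converse. Suppose 9 ∣ n and 10 ∣ n. Any common multiple of 9 and 10 is a multiple of their lcm; here gcd(9, 10) = 1, so lcm(9, 10) = 9·10 = 90, so 90 ∣ n. Since 3 ∣ 90, it follows that 3 ∣ n.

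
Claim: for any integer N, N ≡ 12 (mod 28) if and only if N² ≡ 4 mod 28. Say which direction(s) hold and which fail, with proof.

[⇒] Suppose N ≡ 12 (mod 28). Write N = 28j + 12. Then (28j + 12)² = 784j² + 672j + 144 = 28(28j² + 24j + 5) + 4, so N² ≡ 4 (mod 28).

[⇐] This fails: take N = 2. Then 2² = 4 ≡ 4 (mod 28), yet 2 ≡ 2 (mod 28), not 12.

The forward direction holds; the converse fails.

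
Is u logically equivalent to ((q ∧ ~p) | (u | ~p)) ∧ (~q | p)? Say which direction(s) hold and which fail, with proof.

(⇒) This fails. Under p = F, u = T, q = T, the left side is true but the right side is false.

(⇐) This fails. Under p = F, u = F, q = F, the left side is false but the right side is true.

(⇒) fails and (⇐) fails.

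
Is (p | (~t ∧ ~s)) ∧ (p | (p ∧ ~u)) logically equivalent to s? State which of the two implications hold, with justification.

Neither implication holds.

(⟹) This fails. Under u = F, t = F, s = F, p = T, the left side is true but the right side is false.

(⟸) This fails. Under u = F, t = F, s = T, p = F, the left side is false but the right side is true.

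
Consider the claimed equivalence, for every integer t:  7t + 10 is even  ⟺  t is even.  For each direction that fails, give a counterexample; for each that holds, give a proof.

Both directions hold; the statement is true.

(→) Suppose 7t + 10 is even. Since 7 is odd, 7t and t have the same parity, so 7t + 10 ≡ t + 10 (mod 2). As 10 is even, 7t + 10 is even exactly when t is even. Thus t is even.

(←) Conversely, suppose t is even; write t = 2j. Then 7t + 10 = 7·(2j) + 10 = 2·7j + 10, which is even.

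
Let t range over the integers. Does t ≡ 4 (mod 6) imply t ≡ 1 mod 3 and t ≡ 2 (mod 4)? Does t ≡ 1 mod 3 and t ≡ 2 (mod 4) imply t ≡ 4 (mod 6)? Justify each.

(←) If t ≡ 1 (mod 3) and t ≡ 2 (mod 4), then by the Chinese remainder theorem t ≡ 10 (mod 12). Since 10 ≡ 4 (mod 6) and 6 ∣ 12, we get t ≡ 4 (mod 6).

(→) This fails: t = 4 gives 4 ≡ 4 (mod 6) but 4 ≡ 0 (mod 4), so the conjunction on the right does not hold.

(⇒) fails; (⇐) holds.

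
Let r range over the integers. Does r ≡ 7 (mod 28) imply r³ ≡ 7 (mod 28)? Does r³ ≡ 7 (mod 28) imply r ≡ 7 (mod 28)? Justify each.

The biconditional holds.

[⇒] Suppose r ≡ 7 (mod 28). Write r = 28j + 7. Then (28j + 7)³ = 21952j³ + 16464j² + 4116j + 343 = 28(784j³ + 588j² + 147j + 12) + 7, so r³ ≡ 7 (mod 28).

[⇐] Conversely, suppose r³ ≡ 7 (mod 28). The only residue r in {0, …, 27} with r³ ≡ 7 (mod 28) is r = 7, so r ≡ 7 (mod 28).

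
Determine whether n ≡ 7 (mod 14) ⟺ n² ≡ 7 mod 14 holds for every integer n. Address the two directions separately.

(→) Suppose n ≡ 7 (mod 14). Write n = 14j + 7. Then (14j + 7)² = 196j² + 196j + 49 = 14(14j² + 14j + 3) + 7, so n² ≡ 7 (mod 14).

(←) Conversely, suppose n² ≡ 7 (mod 14). The only residue r in {0, …, 13} with r² ≡ 7 (mod 14) is r = 7, so n ≡ 7 (mod 14).

The biconditional holds.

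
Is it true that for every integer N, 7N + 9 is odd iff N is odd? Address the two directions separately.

(⟹) This fails: N = 4 gives 7N + 9 = 37, which is odd, but 4 is even, not odd.

(⟸) This also fails: N = 3 is odd, but 7N + 9 = 30 is even, not odd.

(⇒) fails and (⇐) fails.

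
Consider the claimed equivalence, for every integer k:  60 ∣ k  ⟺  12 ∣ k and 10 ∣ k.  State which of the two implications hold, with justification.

(⟹) If 60 ∣ k, write k = 60q. Since 60 = 5·12, k = 12·(5q), so 12 ∣ k; and since 60 = 6·10, k = 10·(6q), so 10 ∣ k.

(⟸) Suppose 12 ∣ k and 10 ∣ k. Any common multiple of 12 and 10 is a multiple of their lcm; here lcm(12, 10) = 12·10/gcd(12, 10) = 120/2 = 60, so 60 ∣ k.

Both implications hold.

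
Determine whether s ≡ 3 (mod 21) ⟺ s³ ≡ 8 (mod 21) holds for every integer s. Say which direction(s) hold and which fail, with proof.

Both directions fail.

(⇒) This fails: take s = 3. Then 3 ≡ 3 (mod 21), but 3³ = 27 ≡ 6 (mod 21), not 8.

(⇐) This fails: take s = 2. Then 2³ = 8 ≡ 8 (mod 21), yet 2 ≡ 2 (mod 21), not 3.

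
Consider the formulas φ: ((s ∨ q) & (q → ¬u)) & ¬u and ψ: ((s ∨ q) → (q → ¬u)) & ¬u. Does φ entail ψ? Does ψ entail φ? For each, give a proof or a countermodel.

[⇒] Assume the antecedent. If s is true, the antecedent forces (s = T, u = F, q = F) or (s = T, u = F, q = T), and ((s ∨ q) → (q → ¬u)) & ¬u holds there. If s is false, the antecedent forces (s = F, u = F, q = T), and ((s ∨ q) → (q → ¬u)) & ¬u holds there. Either way ((s ∨ q) → (q → ¬u)) & ¬u holds.

[⇐] This fails. Under s = F, u = F, q = F, the left side is false but the right side is true.

The forward direction holds; the converse fails.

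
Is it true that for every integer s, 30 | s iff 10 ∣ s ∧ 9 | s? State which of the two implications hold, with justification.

(⇐) Suppose 10 ∣ s and 9 ∣ s. Any common multiple of 10 and 9 is a multiple of their lcm; here gcd(10, 9) = 1, so lcm(10, 9) = 10·9 = 90, so 90 ∣ s. Since 30 ∣ 90, it follows that 30 ∣ s.

(⇒) This fails: take s = 30. Certainly 30 ∣ 30, but 9 ∤ 30.

The forward direction fails; the converse holds.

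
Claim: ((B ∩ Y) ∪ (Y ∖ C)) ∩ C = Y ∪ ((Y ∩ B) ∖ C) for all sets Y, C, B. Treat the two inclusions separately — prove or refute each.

(⊆) Let x ∈ ((B ∩ Y) ∪ (Y ∖ C)) ∩ C. Then x ∈ Y ∩ C ∩ B, from which x ∈ Y ∪ ((Y ∩ B) ∖ C).

(⊇) This inclusion fails. Take Y = {1}, C = ∅, B = ∅; then 1 ∈ Y ∪ ((Y ∩ B) ∖ C) but 1 ∉ ((B ∩ Y) ∪ (Y ∖ C)) ∩ C.

(⊆) holds; (⊇) fails.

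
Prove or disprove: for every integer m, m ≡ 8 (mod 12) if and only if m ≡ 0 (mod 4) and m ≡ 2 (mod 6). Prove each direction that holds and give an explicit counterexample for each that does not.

(⟹) Suppose m ≡ 8 (mod 12); write m = 12j + 8. Since 4 ∣ 12, reducing mod 4 gives m ≡ 8 ≡ 0 (mod 4); since 6 ∣ 12, reducing mod 6 gives m ≡ 8 ≡ 2 (mod 6).

(⟸) Conversely, if m ≡ 0 (mod 4) and m ≡ 2 (mod 6), then by the Chinese remainder theorem m ≡ 8 (mod 12). This is exactly m ≡ 8 (mod 12).

Both directions hold; the statement is true.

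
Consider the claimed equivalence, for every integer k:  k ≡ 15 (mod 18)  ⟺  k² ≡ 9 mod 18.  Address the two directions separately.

Not equivalent: only (⇒) holds.

Converse. This fails: take k = 3. Then 3² = 9 ≡ 9 (mod 18), yet 3 ≡ 3 (mod 18), not 15.

Forward direction. Suppose k ≡ 15 (mod 18). Write k = 18j + 15. Then (18j + 15)² = 324j² + 540j + 225 = 18(18j² + 30j + 12) + 9, so k² ≡ 9 (mod 18).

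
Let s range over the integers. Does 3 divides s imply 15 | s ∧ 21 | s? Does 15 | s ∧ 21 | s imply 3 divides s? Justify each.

The forward direction fails; the converse holds.

(⇒) This fails: take s = 3. Certainly 3 ∣ 3, but 15 ∤ 3.

(⇐) Suppose 15 ∣ s and 21 ∣ s. Any common multiple of 15 and 21 is a multiple of their lcm; here lcm(15, 21) = 15·21/gcd(15, 21) = 315/3 = 105, so 105 ∣ s. Since 3 ∣ 105, it follows that 3 ∣ s.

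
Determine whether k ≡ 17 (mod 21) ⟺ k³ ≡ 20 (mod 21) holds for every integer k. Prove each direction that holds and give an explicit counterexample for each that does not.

Only the forward direction holds.

(⇐) This fails: take k = 5. Then 5³ = 125 ≡ 20 (mod 21), yet 5 ≡ 5 (mod 21), not 17.

(⇒) Suppose k ≡ 17 (mod 21). Write k = 21j + 17. Then (21j + 17)³ = 9261j³ + 22491j² + 18207j + 4913 = 21(441j³ + 1071j² + 867j + 233) + 20, so k³ ≡ 20 (mod 21).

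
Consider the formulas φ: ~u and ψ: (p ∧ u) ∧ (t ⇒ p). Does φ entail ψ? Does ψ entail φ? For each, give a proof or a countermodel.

(⇒) fails and (⇐) fails.

(→) This fails. Under p = F, t = F, u = F, the left side is true but the right side is false.

(←) This fails. Under p = T, t = F, u = T, the left side is false but the right side is true.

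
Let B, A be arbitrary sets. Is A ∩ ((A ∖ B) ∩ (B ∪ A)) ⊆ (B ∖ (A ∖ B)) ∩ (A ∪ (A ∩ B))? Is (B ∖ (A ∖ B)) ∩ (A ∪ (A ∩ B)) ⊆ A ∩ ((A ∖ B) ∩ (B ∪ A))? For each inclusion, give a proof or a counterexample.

(⊆) fails and (⊇) fails.

(⊆) This inclusion fails. Take B = ∅, A = {1}; then 1 ∈ A ∩ ((A ∖ B) ∩ (B ∪ A)) but 1 ∉ (B ∖ (A ∖ B)) ∩ (A ∪ (A ∩ B)).

(⊇) This inclusion fails. Take B = {1}, A = {1}; then 1 ∈ (B ∖ (A ∖ B)) ∩ (A ∪ (A ∩ B)) but 1 ∉ A ∩ ((A ∖ B) ∩ (B ∪ A)).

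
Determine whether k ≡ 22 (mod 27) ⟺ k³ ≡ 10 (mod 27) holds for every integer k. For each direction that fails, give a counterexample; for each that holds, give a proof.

[⇒] Suppose k ≡ 22 (mod 27). Write k = 27j + 22. Then (27j + 22)³ = 19683j³ + 48114j² + 39204j + 10648 = 27(729j³ + 1782j² + 1452j + 394) + 10, so k³ ≡ 10 (mod 27).

[⇐] This fails: take k = 4. Then 4³ = 64 ≡ 10 (mod 27), yet 4 ≡ 4 (mod 27), not 22.

Not equivalent: only (⇒) holds.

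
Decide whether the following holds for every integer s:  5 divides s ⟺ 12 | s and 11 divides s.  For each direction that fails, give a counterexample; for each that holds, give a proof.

(⇒) fails and (⇐) fails.

(⟹) This fails: take s = 5. Certainly 5 ∣ 5, but 12 ∤ 5.

(⟸) This fails: take s = 132. Both 12 ∣ 132 and 11 ∣ 132, yet 132 is not a multiple of 5 (since 132 = 26·5 + 2), so 5 ∤ 132.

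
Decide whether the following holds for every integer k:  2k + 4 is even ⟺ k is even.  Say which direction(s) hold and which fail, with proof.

Only the converse holds.

(⇐) Suppose k is even. Since 2 is even, 2k is even for every k, so 2k + 4 has the same parity as 4, which is even. Hence 2k + 4 is even.

(⇒) This fails: take k = 1. Then 2k + 4 = 6, which is even, yet k = 1 is odd, not even.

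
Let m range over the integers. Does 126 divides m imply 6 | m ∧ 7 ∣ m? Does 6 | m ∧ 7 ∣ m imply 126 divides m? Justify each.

Not equivalent: only (⇒) holds.

(⟹) If 126 ∣ m, write m = 126q. Since 126 = 21·6, m = 6·(21q), so 6 ∣ m; and since 126 = 18·7, m = 7·(18q), so 7 ∣ m.

(⟸) This fails: take m = 42. Both 6 ∣ 42 and 7 ∣ 42, yet 42 is not a multiple of 126 (since 42 = 0·126 + 42), so 126 ∤ 42.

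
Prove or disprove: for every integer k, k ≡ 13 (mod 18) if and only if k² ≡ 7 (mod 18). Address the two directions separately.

The forward direction holds; the converse fails.

(⇒) Suppose k ≡ 13 (mod 18). Write k = 18j + 13. Then (18j + 13)² = 324j² + 468j + 169 = 18(18j² + 26j + 9) + 7, so k² ≡ 7 (mod 18).

(⇐) This fails: take k = 5. Then 5² = 25 ≡ 7 (mod 18), yet 5 ≡ 5 (mod 18), not 13.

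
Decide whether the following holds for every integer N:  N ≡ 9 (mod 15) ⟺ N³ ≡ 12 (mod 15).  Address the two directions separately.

(⇒) fails and (⇐) fails.

(⟹) This fails: take N = 9. Then 9 ≡ 9 (mod 15), but 9³ = 729 ≡ 9 (mod 15), not 12.

(⟸) This fails: take N = 3. Then 3³ = 27 ≡ 12 (mod 15), yet 3 ≡ 3 (mod 15), not 9.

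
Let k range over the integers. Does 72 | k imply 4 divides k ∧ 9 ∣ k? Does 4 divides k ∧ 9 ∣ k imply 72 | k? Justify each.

(⟹) If 72 ∣ k, write k = 72q. Since 72 = 18·4, k = 4·(18q), so 4 ∣ k; and since 72 = 8·9, k = 9·(8q), so 9 ∣ k.

(⟸) This fails: take k = 36. Both 4 ∣ 36 and 9 ∣ 36, yet 36 is not a multiple of 72 (since 36 = 0·72 + 36), so 72 ∤ 36.

(⇒) holds; (⇐) fails.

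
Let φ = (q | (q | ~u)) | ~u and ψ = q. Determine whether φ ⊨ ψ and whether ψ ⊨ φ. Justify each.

Only the reverse direction holds.

(→) This fails. Under q = F, u = F, the left side is true but the right side is false.

(←) Assume the antecedent. If q is true, (q | (q | ~u)) | ~u reduces to true regardless of the other variables. If q is false, the antecedent cannot hold. Either way (q | (q | ~u)) | ~u holds.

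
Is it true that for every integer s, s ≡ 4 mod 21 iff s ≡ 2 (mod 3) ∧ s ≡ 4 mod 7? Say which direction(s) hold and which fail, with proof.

(⟹) This fails: s = 4 gives 4 ≡ 4 (mod 21) but 4 ≡ 1 (mod 3), so the conjunction on the right does not hold.

(⟸) This fails: s = 11 satisfies both congruences on the right (11 ≡ 2 mod 3 and 11 ≡ 4 mod 7) yet 11 ≡ 11 (mod 21), not 4.

Neither direction holds.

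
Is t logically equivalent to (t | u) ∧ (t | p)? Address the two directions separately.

(⇒) holds; (⇐) fails.

(⇒) Assume the antecedent. If u is true, the antecedent forces (u = T, p = F, t = T) or (u = T, p = T, t = T), and (t | u) ∧ (t | p) holds there. If u is false, the antecedent forces (u = F, p = F, t = T) or (u = F, p = T, t = T), and (t | u) ∧ (t | p) holds there. Either way (t | u) ∧ (t | p) holds.

(⇐) This fails. Under u = T, p = T, t = F, the left side is false but the right side is true.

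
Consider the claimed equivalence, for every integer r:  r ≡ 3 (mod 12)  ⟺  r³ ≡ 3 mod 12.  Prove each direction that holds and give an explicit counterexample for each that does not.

Equivalent; both directions hold.

(→) Suppose r ≡ 3 (mod 12). Write r = 12j + 3. Then (12j + 3)³ = 1728j³ + 1296j² + 324j + 27 = 12(144j³ + 108j² + 27j + 2) + 3, so r³ ≡ 3 (mod 12).

(←) For the converse, argue contrapositively. If r ≢ 3 (mod 12), then r is congruent to one of 0, 1, 2, 4, 5, 6, 7, 8, 9, 10, 11 modulo 12, and these give r³ ≡ 0, 1, 8, 4, 5, 0, 7, 8, 9, 4, 11 respectively — never 3.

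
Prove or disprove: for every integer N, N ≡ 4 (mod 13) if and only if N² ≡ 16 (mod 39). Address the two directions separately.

Both directions fail.

[⇒] This fails: take N = 30. Then 30 ≡ 4 (mod 13), but 30² = 900 ≡ 3 (mod 39), not 16.

[⇐] This fails: take N = 22. Then 22² = 484 ≡ 16 (mod 39), yet 22 ≡ 9 (mod 13), not 4.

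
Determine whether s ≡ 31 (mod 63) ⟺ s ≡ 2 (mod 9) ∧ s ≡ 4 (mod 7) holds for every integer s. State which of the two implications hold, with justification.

Both directions fail.

[⇒] This fails: s = 31 gives 31 ≡ 31 (mod 63) but 31 ≡ 4 (mod 9), so the conjunction on the right does not hold.

[⇐] This fails: s = 11 satisfies both congruences on the right (11 ≡ 2 mod 9 and 11 ≡ 4 mod 7) yet 11 ≡ 11 (mod 63), not 31.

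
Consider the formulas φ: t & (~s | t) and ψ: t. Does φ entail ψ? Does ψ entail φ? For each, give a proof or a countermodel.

Both directions hold; the statement is true.

(→) Assume the antecedent. If t is true, t reduces to true regardless of the other variables. If t is false, the antecedent cannot hold. Either way t holds.

(←) Assume the antecedent. If t is true, t & (~s | t) reduces to true regardless of the other variables. If t is false, the antecedent cannot hold. Either way t & (~s | t) holds.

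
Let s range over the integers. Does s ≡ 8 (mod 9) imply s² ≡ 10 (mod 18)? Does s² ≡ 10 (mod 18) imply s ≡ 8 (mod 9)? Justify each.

(⇒) fails and (⇐) fails.

(⟹) This fails: take s = 17. Then 17 ≡ 8 (mod 9), but 17² = 289 ≡ 1 (mod 18), not 10.

(⟸) This fails: take s = 10. Then 10² = 100 ≡ 10 (mod 18), yet 10 ≡ 1 (mod 9), not 8.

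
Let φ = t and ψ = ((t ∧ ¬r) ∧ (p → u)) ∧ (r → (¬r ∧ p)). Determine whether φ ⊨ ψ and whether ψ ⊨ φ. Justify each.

The forward direction fails; the converse holds.

(←) Assume the antecedent. If u is true, the antecedent forces (u = T, r = F, t = T, p = F) or (u = T, r = F, t = T, p = T), and t holds there. If u is false, the antecedent forces (u = F, r = F, t = T, p = F), and t holds there. Either way t holds.

(→) This fails. Under u = F, r = T, t = T, p = F, the left side is true but the right side is false.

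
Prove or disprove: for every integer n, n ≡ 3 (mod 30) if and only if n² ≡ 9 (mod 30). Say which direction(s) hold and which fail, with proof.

(⟹) Suppose n ≡ 3 (mod 30). Write n = 30j + 3. Then (30j + 3)² = 900j² + 180j + 9 = 30(30j² + 6j) + 9, so n² ≡ 9 (mod 30).

(⟸) This fails: take n = 27. Then 27² = 729 ≡ 9 (mod 30), yet 27 ≡ 27 (mod 30), not 3.

The forward direction holds; the converse fails.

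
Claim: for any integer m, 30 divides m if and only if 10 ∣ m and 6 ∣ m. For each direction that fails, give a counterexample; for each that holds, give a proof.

Both directions hold; the statement is true.

(⇐) Suppose 10 ∣ m and 6 ∣ m. Any common multiple of 10 and 6 is a multiple of their lcm; here lcm(10, 6) = 10·6/gcd(10, 6) = 60/2 = 30, so 30 ∣ m.

(⇒) If 30 ∣ m, write m = 30q. Since 30 = 3·10, m = 10·(3q), so 10 ∣ m; and since 30 = 5·6, m = 6·(5q), so 6 ∣ m.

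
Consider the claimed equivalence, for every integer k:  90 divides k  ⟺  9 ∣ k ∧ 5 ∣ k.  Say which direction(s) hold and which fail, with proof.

[⇒] If 90 ∣ k, write k = 90q. Since 90 = 10·9, k = 9·(10q), so 9 ∣ k; and since 90 = 18·5, k = 5·(18q), so 5 ∣ k.

[⇐] This fails: take k = 45. Both 9 ∣ 45 and 5 ∣ 45, yet 45 is not a multiple of 90 (since 45 = 0·90 + 45), so 90 ∤ 45.

Not equivalent: only (⇒) holds.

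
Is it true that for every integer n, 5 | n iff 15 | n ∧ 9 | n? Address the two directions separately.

(⇒) This fails: take n = 5. Certainly 5 ∣ 5, but 15 ∤ 5.

(⇐) Suppose 15 ∣ n and 9 ∣ n. Any common multiple of 15 and 9 is a multiple of their lcm; here lcm(15, 9) = 15·9/gcd(15, 9) = 135/3 = 45, so 45 ∣ n. Since 5 ∣ 45, it follows that 5 ∣ n.

(⇒) fails; (⇐) holds.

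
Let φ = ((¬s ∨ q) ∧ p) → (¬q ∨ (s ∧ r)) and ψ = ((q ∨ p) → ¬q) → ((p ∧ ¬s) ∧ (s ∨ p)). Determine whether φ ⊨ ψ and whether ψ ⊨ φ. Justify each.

Both directions fail.

(⇒) This fails. Under r = F, p = F, s = F, q = F, the left side is true but the right side is false.

(⇐) This fails. Under r = F, p = T, s = F, q = T, the left side is false but the right side is true.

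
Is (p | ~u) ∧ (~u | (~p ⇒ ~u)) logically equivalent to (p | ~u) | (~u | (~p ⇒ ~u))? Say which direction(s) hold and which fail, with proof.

[⇒] Assume the antecedent. If p is true, (p | ~u) | (~u | (~p ⇒ ~u)) reduces to true regardless of the other variables. If p is false, the antecedent forces (p = F, u = F), and (p | ~u) | (~u | (~p ⇒ ~u)) holds there. Either way (p | ~u) | (~u | (~p ⇒ ~u)) holds.

[⇐] Assume the antecedent. If p is true, (p | ~u) ∧ (~u | (~p ⇒ ~u)) reduces to true regardless of the other variables. If p is false, the antecedent forces (p = F, u = F), and (p | ~u) ∧ (~u | (~p ⇒ ~u)) holds there. Either way (p | ~u) ∧ (~u | (~p ⇒ ~u)) holds.

Both implications hold.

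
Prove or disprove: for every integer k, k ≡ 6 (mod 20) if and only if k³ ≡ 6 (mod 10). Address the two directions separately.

Only the forward direction holds.

(⟸) This fails: take k = 16. Then 16³ = 4096 ≡ 6 (mod 10), yet 16 ≡ 16 (mod 20), not 6.

(⟹) Suppose k ≡ 6 (mod 20). Then k³ ≡ 6³ = 216 (mod 20), and since 10 ∣ 20, also k³ ≡ 6 (mod 10).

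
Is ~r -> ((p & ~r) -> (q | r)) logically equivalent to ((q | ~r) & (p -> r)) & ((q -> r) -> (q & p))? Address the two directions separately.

[⇒] This fails. Under p = F, q = F, r = F, the left side is true but the right side is false.

[⇐] Assume the antecedent. If p is true, the antecedent forces (p = T, q = T, r = T), and ~r -> ((p & ~r) -> (q | r)) holds there. If p is false, ~r -> ((p & ~r) -> (q | r)) reduces to true regardless of the other variables. Either way ~r -> ((p & ~r) -> (q | r)) holds.

(⇒) fails; (⇐) holds.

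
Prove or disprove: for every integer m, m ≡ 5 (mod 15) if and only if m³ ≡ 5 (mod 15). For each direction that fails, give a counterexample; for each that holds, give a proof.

Forward direction. Suppose m ≡ 5 (mod 15). Write m = 15j + 5. Then (15j + 5)³ = 3375j³ + 3375j² + 1125j + 125 = 15(225j³ + 225j² + 75j + 8) + 5, so m³ ≡ 5 (mod 15).

Converse. Suppose m³ ≡ 5 (mod 15). The only residue r in {0, …, 14} with r³ ≡ 5 (mod 15) is r = 5, so m ≡ 5 (mod 15).

Equivalent; both directions hold.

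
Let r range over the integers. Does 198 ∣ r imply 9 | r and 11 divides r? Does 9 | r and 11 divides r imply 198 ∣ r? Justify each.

Not equivalent: only (⇒) holds.

Forward direction. If 198 ∣ r, write r = 198q. Since 198 = 22·9, r = 9·(22q), so 9 ∣ r; and since 198 = 18·11, r = 11·(18q), so 11 ∣ r.

Converse. This fails: take r = 99. Both 9 ∣ 99 and 11 ∣ 99, yet 99 is not a multiple of 198 (since 99 = 0·198 + 99), so 198 ∤ 99.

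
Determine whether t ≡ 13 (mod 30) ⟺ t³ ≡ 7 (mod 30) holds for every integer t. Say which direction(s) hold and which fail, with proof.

[⇒] Suppose t ≡ 13 (mod 30). Write t = 30j + 13. Then (30j + 13)³ = 27000j³ + 35100j² + 15210j + 2197 = 30(900j³ + 1170j² + 507j + 73) + 7, so t³ ≡ 7 (mod 30).

[⇐] Conversely, suppose t³ ≡ 7 (mod 30). The only residue r in {0, …, 29} with r³ ≡ 7 (mod 30) is r = 13, so t ≡ 13 (mod 30).

The biconditional holds.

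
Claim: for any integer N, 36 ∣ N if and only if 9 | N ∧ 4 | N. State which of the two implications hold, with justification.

Both directions hold; the statement is true.

[⇒] If 36 ∣ N, write N = 36q. Since 36 = 4·9, N = 9·(4q), so 9 ∣ N; and since 36 = 9·4, N = 4·(9q), so 4 ∣ N.

[⇐] Suppose 9 ∣ N and 4 ∣ N. Any common multiple of 9 and 4 is a multiple of their lcm; here gcd(9, 4) = 1, so lcm(9, 4) = 9·4 = 36, so 36 ∣ N.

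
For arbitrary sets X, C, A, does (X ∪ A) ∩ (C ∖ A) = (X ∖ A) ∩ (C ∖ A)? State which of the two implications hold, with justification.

(⊆) Let x ∈ (X ∪ A) ∩ (C ∖ A). Then x ∈ X ∩ C and x ∉ A, from which x ∈ (X ∖ A) ∩ (C ∖ A).

(⊇) Let x ∈ (X ∖ A) ∩ (C ∖ A). Then x ∈ X ∩ C and x ∉ A, from which x ∈ (X ∪ A) ∩ (C ∖ A).

Both inclusions hold.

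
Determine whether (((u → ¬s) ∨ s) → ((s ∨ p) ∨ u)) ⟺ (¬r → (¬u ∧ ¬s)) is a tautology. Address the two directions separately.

(⇒) This fails. Under p = F, s = T, u = F, r = F, the left side is true but the right side is false.

(⇐) This fails. Under p = F, s = F, u = F, r = F, the left side is false but the right side is true.

(⇒) fails and (⇐) fails.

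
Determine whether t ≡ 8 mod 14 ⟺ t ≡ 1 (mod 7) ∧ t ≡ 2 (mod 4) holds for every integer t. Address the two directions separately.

Not equivalent: only (⇐) holds.

(⇒) This fails: t = 8 gives 8 ≡ 8 (mod 14) but 8 ≡ 0 (mod 4), so the conjunction on the right does not hold.

(⇐) Conversely, if t ≡ 1 (mod 7) and t ≡ 2 (mod 4), then by the Chinese remainder theorem t ≡ 22 (mod 28). Since 22 ≡ 8 (mod 14) and 14 ∣ 28, we get t ≡ 8 (mod 14).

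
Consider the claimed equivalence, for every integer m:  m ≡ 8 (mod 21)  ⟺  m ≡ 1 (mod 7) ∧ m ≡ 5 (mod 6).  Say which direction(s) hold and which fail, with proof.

(⟹) This fails: m = 8 gives 8 ≡ 8 (mod 21) but 8 ≡ 2 (mod 6), so the conjunction on the right does not hold.

(⟸) Conversely, if m ≡ 1 (mod 7) and m ≡ 5 (mod 6), then by the Chinese remainder theorem m ≡ 29 (mod 42). Since 29 ≡ 8 (mod 21) and 21 ∣ 42, we get m ≡ 8 (mod 21).

(⇒) fails; (⇐) holds.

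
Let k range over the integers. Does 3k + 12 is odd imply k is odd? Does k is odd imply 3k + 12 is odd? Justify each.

Both implications hold.

(⟹) Suppose 3k + 12 is odd. Since 3 is odd, 3k and k have the same parity, so 3k + 12 ≡ k + 12 (mod 2). As 12 is even, 3k + 12 is odd exactly when k is odd. Thus k is odd.

(⟸) Conversely, suppose k is odd; write k = 2j + 1. Then 3k + 12 = 3·(2j + 1) + 12 = 2·3j + 15, which is odd.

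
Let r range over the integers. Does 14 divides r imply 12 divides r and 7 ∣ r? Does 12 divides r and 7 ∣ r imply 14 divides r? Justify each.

The forward direction fails; the converse holds.

(←) Suppose 12 ∣ r and 7 ∣ r. Any common multiple of 12 and 7 is a multiple of their lcm; here gcd(12, 7) = 1, so lcm(12, 7) = 12·7 = 84, so 84 ∣ r. Since 14 ∣ 84, it follows that 14 ∣ r.

(→) This fails: take r = 14. Certainly 14 ∣ 14, but 12 ∤ 14.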